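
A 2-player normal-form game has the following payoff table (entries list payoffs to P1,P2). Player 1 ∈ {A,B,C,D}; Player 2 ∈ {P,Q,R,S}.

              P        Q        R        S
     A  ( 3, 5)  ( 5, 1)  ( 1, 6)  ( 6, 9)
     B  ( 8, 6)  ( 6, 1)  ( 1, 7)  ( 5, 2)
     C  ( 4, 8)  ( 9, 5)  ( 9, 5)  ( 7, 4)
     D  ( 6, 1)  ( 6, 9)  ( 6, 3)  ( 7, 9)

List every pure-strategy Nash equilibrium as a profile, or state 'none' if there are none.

NE set: (D,S)

(A,P): not NE [P1→B gives 8>3; P2→S gives 9>5]
(A,Q): not NE [P1→C gives 9>5; P2→S gives 9>1]
(A,R): not NE [P1→C gives 9>1; P2→S gives 9>6]
(A,S): not NE [P1→D gives 7>6]
(B,P): not NE [P2→R gives 7>6]
(B,Q): not NE [P1→C gives 9>6; P2→R gives 7>1]
(B,R): not NE [P1→C gives 9>1]
(B,S): not NE [P1→D gives 7>5; P2→R gives 7>2]
(C,P): not NE [P1→B gives 8>4]
(C,Q): not NE [P2→P gives 8>5]
(C,R): not NE [P2→P gives 8>5]
(C,S): not NE [P2→P gives 8>4]
(D,P): not NE [P1→B gives 8>6; P2→S gives 9>1]
(D,Q): not NE [P1→C gives 9>6]
(D,R): not NE [P1→C gives 9>6; P2→S gives 9>3]
(D,S): NE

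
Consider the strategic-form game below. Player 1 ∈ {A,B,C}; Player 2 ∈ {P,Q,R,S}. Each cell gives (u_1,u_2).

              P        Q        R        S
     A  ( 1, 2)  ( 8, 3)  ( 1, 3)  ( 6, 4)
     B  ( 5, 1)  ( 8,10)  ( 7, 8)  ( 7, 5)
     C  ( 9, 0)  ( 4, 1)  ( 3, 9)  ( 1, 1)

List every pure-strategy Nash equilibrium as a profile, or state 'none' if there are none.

PSNE = {(B,Q)}

(A,P): not NE [P1→C gives 9>1; P2→S gives 4>2]
(A,Q): not NE [P2→S gives 4>3]
(A,R): not NE [P1→B gives 7>1; P2→S gives 4>3]
(A,S): not NE [P1→B gives 7>6]
(B,P): not NE [P1→C gives 9>5; P2→Q gives 10>1]
(B,Q): NE
(B,R): not NE [P2→Q gives 10>8]
(B,S): not NE [P2→Q gives 10>5]
(C,P): not NE [P2→R gives 9>0]
(C,Q): not NE [P1→B gives 8>4; P2→R gives 9>1]
(C,R): not NE [P1→B gives 7>3]
(C,S): not NE [P1→B gives 7>1; P2→R gives 9>1]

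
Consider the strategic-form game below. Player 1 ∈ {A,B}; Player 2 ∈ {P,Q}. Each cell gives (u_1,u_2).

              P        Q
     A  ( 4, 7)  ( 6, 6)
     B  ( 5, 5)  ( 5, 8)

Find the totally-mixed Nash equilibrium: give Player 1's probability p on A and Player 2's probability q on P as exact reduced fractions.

(p,q) = (3/4, 1/2)

P1 indiff ⇒ q·4+(1-q)·6 = q·5+(1-q)·5 ⇒ q(-1) = (1-q)(-1) ⇒ q = 1/2
P2 indiff ⇒ p·7+(1-p)·5 = p·6+(1-p)·8 ⇒ p(1) = (1-p)(3) ⇒ p = 3/4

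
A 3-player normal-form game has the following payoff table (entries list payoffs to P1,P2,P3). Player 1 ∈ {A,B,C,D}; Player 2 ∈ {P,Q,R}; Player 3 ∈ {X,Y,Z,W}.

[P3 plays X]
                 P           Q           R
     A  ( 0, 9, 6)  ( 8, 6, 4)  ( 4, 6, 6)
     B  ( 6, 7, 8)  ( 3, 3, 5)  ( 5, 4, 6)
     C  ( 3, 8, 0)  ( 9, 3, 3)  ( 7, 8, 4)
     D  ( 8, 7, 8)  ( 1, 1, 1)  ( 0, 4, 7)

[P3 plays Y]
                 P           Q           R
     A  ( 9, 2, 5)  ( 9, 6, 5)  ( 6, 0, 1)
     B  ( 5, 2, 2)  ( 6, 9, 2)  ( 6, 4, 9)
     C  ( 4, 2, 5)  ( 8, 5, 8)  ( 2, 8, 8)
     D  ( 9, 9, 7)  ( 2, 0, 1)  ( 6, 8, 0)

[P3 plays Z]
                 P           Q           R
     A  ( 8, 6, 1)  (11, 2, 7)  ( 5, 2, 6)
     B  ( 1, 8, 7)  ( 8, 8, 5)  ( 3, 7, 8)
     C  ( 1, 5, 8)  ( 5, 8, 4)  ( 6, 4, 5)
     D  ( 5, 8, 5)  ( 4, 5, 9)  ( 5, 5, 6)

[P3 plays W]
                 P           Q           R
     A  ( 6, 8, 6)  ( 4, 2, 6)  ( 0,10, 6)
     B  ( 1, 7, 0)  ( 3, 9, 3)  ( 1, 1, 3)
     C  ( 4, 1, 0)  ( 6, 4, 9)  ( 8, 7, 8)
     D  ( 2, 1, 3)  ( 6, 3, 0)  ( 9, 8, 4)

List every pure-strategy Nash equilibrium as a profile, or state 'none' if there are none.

(A,P,X): not NE [P1→D gives 8>0]
(A,P,Y): not NE [P2→Q gives 6>2; P3→W gives 6>5]
(A,P,Z): not NE [P3→W gives 6>1]
(A,P,W): not NE [P2→R gives 10>8]
(A,Q,X): not NE [P1→C gives 9>8; P2→P gives 9>6; P3→Z gives 7>4]
(A,Q,Y): not NE [P3→Z gives 7>5]
(A,Q,Z): not NE [P2→P gives 6>2]
(A,Q,W): not NE [P1→D gives 6>4; P2→R gives 10>2; P3→Z gives 7>6]
(A,R,X): not NE [P1→C gives 7>4; P2→P gives 9>6]
(A,R,Y): not NE [P2→Q gives 6>0; P3→W gives 6>1]
(A,R,Z): not NE [P1→C gives 6>5; P2→P gives 6>2]
(A,R,W): not NE [P1→D gives 9>0]
(B,P,X): not NE [P1→D gives 8>6]
(B,P,Y): not NE [P1→D gives 9>5; P2→Q gives 9>2; P3→X gives 8>2]
(B,P,Z): not NE [P1→A gives 8>1; P3→X gives 8>7]
(B,P,W): not NE [P1→A gives 6>1; P2→Q gives 9>7; P3→X gives 8>0]
(B,Q,X): not NE [P1→C gives 9>3; P2→P gives 7>3]
(B,Q,Y): not NE [P1→A gives 9>6; P3→Z gives 5>2]
(B,Q,Z): not NE [P1→A gives 11>8]
(B,Q,W): not NE [P1→D gives 6>3; P3→Z gives 5>3]
(B,R,X): not NE [P1→C gives 7>5; P2→P gives 7>4; P3→Y gives 9>6]
(B,R,Y): not NE [P2→Q gives 9>4]
(B,R,Z): not NE [P1→C gives 6>3; P2→Q gives 8>7; P3→Y gives 9>8]
(B,R,W): not NE [P1→D gives 9>1; P2→Q gives 9>1; P3→Y gives 9>3]
(C,P,X): not NE [P1→D gives 8>3; P3→Z gives 8>0]
(C,P,Y): not NE [P1→D gives 9>4; P2→R gives 8>2; P3→Z gives 8>5]
(C,P,Z): not NE [P1→A gives 8>1; P2→Q gives 8>5]
(C,P,W): not NE [P1→A gives 6>4; P2→R gives 7>1; P3→Z gives 8>0]
(C,Q,X): not NE [P2→R gives 8>3; P3→W gives 9>3]
(C,Q,Y): not NE [P1→A gives 9>8; P2→R gives 8>5; P3→W gives 9>8]
(C,Q,Z): not NE [P1→A gives 11>5; P3→W gives 9>4]
(C,Q,W): not NE [P2→R gives 7>4]
(C,R,X): not NE [P3→W gives 8>4]
(C,R,Y): not NE [P1→D gives 6>2]
(C,R,Z): not NE [P2→Q gives 8>4; P3→W gives 8>5]
(C,R,W): not NE [P1→D gives 9>8]
(D,P,X): NE
(D,P,Y): not NE [P3→X gives 8>7]
(D,P,Z): not NE [P1→A gives 8>5; P3→X gives 8>5]
(D,P,W): not NE [P1→A gives 6>2; P2→R gives 8>1; P3→X gives 8>3]
(D,Q,X): not NE [P1→C gives 9>1; P2→P gives 7>1; P3→Z gives 9>1]
(D,Q,Y): not NE [P1→A gives 9>2; P2→P gives 9>0; P3→Z gives 9>1]
(D,Q,Z): not NE [P1→A gives 11>4; P2→P gives 8>5]
(D,Q,W): not NE [P2→R gives 8>3; P3→Z gives 9>0]
(D,R,X): not NE [P1→C gives 7>0; P2→P gives 7>4]
(D,R,Y): not NE [P2→P gives 9>8; P3→X gives 7>0]
(D,R,Z): not NE [P1→C gives 6>5; P2→P gives 8>5; P3→X gives 7>6]
(D,R,W): not NE [P3→X gives 7>4]

PSNE = {(D,P,X)}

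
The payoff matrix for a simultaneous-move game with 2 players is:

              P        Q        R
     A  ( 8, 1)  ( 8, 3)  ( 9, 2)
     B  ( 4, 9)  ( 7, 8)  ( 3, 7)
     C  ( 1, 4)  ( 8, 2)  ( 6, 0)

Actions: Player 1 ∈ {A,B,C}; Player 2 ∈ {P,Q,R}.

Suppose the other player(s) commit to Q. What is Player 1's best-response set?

P1 best: {A,C}

u_1(A vs Q) = 8
u_1(B vs Q) = 7
u_1(C vs Q) = 8
max payoff 8 at {A,C}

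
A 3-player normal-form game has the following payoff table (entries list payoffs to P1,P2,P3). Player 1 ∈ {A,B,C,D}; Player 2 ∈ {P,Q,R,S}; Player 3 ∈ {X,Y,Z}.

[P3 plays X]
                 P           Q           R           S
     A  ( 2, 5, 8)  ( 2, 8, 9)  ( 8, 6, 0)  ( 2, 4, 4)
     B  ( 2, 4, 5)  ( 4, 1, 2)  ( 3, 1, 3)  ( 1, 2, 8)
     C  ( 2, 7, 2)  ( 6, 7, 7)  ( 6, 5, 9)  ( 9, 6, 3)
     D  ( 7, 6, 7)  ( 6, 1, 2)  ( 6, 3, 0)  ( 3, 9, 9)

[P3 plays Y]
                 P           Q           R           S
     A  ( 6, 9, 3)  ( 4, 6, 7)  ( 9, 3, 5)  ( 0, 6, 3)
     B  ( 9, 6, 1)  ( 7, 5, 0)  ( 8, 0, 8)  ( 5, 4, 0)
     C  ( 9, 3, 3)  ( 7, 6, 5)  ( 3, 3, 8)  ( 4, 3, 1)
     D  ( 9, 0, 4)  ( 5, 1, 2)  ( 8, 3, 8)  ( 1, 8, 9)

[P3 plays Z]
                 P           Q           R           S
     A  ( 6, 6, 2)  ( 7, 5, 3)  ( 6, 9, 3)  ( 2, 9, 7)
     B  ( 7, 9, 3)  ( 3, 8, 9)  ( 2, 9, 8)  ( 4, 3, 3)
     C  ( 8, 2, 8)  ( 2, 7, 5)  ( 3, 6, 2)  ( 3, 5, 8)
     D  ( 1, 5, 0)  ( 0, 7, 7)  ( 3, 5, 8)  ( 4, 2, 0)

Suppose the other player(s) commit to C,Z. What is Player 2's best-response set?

P2 best: {Q}

u_2(P vs C,Z) = 2
u_2(Q vs C,Z) = 7
u_2(R vs C,Z) = 6
u_2(S vs C,Z) = 5
max payoff 7 at {Q}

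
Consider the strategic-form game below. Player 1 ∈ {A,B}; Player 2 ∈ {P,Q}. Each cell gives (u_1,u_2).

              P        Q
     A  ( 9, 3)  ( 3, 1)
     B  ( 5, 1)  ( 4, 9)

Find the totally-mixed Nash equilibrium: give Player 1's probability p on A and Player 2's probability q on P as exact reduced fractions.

p=4/5, q=1/5

P1 indiff ⇒ q·9+(1-q)·3 = q·5+(1-q)·4 ⇒ q(4) = (1-q)(1) ⇒ q = 1/5
P2 indiff ⇒ p·3+(1-p)·1 = p·1+(1-p)·9 ⇒ p(2) = (1-p)(8) ⇒ p = 4/5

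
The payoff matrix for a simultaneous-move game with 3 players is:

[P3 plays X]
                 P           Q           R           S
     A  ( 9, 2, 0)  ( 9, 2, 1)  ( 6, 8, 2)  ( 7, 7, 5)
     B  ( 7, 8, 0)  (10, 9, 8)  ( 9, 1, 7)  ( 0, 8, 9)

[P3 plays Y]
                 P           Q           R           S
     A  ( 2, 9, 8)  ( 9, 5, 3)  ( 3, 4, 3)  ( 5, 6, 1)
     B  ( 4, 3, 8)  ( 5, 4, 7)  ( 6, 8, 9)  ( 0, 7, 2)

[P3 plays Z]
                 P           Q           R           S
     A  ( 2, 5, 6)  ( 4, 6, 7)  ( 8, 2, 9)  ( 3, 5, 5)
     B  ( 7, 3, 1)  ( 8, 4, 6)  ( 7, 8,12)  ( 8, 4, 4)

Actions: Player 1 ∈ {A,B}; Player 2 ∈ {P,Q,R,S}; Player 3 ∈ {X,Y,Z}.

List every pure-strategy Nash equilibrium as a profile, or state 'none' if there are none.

PSNE = {(B,Q,X)}

(A,P,X): not NE [P2→R gives 8>2; P3→Y gives 8>0]
(A,P,Y): not NE [P1→B gives 4>2]
(A,P,Z): not NE [P1→B gives 7>2; P2→Q gives 6>5; P3→Y gives 8>6]
(A,Q,X): not NE [P1→B gives 10>9; P2→R gives 8>2; P3→Z gives 7>1]
(A,Q,Y): not NE [P2→P gives 9>5; P3→Z gives 7>3]
(A,Q,Z): not NE [P1→B gives 8>4]
(A,R,X): not NE [P1→B gives 9>6; P3→Z gives 9>2]
(A,R,Y): not NE [P1→B gives 6>3; P2→P gives 9>4; P3→Z gives 9>3]
(A,R,Z): not NE [P2→Q gives 6>2]
(A,S,X): not NE [P2→R gives 8>7]
(A,S,Y): not NE [P2→P gives 9>6; P3→Z gives 5>1]
(A,S,Z): not NE [P1→B gives 8>3; P2→Q gives 6>5]
(B,P,X): not NE [P1→A gives 9>7; P2→Q gives 9>8; P3→Y gives 8>0]
(B,P,Y): not NE [P2→R gives 8>3]
(B,P,Z): not NE [P2→R gives 8>3; P3→Y gives 8>1]
(B,Q,X): NE
(B,Q,Y): not NE [P1→A gives 9>5; P2→R gives 8>4; P3→X gives 8>7]
(B,Q,Z): not NE [P2→R gives 8>4; P3→X gives 8>6]
(B,R,X): not NE [P2→Q gives 9>1; P3→Z gives 12>7]
(B,R,Y): not NE [P3→Z gives 12>9]
(B,R,Z): not NE [P1→A gives 8>7]
(B,S,X): not NE [P1→A gives 7>0; P2→Q gives 9>8]
(B,S,Y): not NE [P1→A gives 5>0; P2→R gives 8>7; P3→X gives 9>2]
(B,S,Z): not NE [P2→R gives 8>4; P3→X gives 9>4]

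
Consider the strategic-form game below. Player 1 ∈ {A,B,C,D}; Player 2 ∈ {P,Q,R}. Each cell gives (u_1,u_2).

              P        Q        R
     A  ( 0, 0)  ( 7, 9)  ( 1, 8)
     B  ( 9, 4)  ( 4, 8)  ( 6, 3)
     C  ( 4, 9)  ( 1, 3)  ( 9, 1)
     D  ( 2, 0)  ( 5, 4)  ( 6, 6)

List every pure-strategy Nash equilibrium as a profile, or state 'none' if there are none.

(A,P): not NE [P1→B gives 9>0; P2→Q gives 9>0]
(A,Q): NE
(A,R): not NE [P1→C gives 9>1; P2→Q gives 9>8]
(B,P): not NE [P2→Q gives 8>4]
(B,Q): not NE [P1→A gives 7>4]
(B,R): not NE [P1→C gives 9>6; P2→Q gives 8>3]
(C,P): not NE [P1→B gives 9>4]
(C,Q): not NE [P1→A gives 7>1; P2→P gives 9>3]
(C,R): not NE [P2→P gives 9>1]
(D,P): not NE [P1→B gives 9>2; P2→R gives 6>0]
(D,Q): not NE [P1→A gives 7>5; P2→R gives 6>4]
(D,R): not NE [P1→C gives 9>6]

NE set: (A,Q)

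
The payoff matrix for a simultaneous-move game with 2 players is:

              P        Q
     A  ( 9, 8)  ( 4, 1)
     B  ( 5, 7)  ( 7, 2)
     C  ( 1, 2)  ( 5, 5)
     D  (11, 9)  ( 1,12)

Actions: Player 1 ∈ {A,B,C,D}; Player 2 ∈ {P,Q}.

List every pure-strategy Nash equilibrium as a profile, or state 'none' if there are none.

(A,P): not NE [P1→D gives 11>9]
(A,Q): not NE [P1→B gives 7>4; P2→P gives 8>1]
(B,P): not NE [P1→D gives 11>5]
(B,Q): not NE [P2→P gives 7>2]
(C,P): not NE [P1→D gives 11>1; P2→Q gives 5>2]
(C,Q): not NE [P1→B gives 7>5]
(D,P): not NE [P2→Q gives 12>9]
(D,Q): not NE [P1→B gives 7>1]

Equilibria: none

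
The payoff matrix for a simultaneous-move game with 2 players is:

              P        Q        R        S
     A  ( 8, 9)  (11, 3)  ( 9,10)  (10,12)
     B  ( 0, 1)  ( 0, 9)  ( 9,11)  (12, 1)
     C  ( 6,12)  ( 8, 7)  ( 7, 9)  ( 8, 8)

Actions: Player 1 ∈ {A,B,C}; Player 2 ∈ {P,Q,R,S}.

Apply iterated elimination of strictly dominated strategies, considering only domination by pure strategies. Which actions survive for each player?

P1 drop C (A beats it: P:8>6 Q:11>8 R:9>7 S:10>8)
P2 drop P (R beats it: A:10>9 B:11>1)
P2 drop Q (R beats it: A:10>3 B:11>9)
P1→{A,B} P2→{R,S}

Remaining: P1:{A,B} P2:{R,S}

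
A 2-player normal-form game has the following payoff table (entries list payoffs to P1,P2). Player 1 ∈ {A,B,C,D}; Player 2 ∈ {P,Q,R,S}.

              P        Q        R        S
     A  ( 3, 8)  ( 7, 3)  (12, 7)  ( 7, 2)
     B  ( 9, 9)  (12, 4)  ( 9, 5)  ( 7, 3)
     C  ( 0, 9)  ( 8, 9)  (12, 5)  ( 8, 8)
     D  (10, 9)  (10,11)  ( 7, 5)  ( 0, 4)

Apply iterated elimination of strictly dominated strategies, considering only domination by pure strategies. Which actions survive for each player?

P2 drop R (P beats it: A:8>7 B:9>5 C:9>5 D:9>5)
P2 drop S (P beats it: A:8>2 B:9>3 C:9>8 D:9>4)
P1 drop A (B beats it: P:9>3 Q:12>7)
P1 drop C (B beats it: P:9>0 Q:12>8)
P1→{B,D} P2→{P,Q}

Remaining: P1:{B,D} P2:{P,Q}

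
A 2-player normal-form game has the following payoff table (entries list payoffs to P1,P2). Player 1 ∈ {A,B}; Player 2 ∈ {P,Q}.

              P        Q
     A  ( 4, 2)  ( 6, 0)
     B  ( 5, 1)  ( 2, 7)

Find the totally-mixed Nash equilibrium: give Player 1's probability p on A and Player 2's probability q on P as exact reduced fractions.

P1 indiff ⇒ q·4+(1-q)·6 = q·5+(1-q)·2 ⇒ q(-1) = (1-q)(-4) ⇒ q = 4/5
P2 indiff ⇒ p·2+(1-p)·1 = p·0+(1-p)·7 ⇒ p(2) = (1-p)(6) ⇒ p = 3/4

(p,q) = (3/4, 4/5)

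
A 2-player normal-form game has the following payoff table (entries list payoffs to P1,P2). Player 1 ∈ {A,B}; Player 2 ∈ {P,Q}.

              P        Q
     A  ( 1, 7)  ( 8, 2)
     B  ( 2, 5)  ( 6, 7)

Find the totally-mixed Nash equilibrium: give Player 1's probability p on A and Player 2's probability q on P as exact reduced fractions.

P1 indiff ⇒ q·1+(1-q)·8 = q·2+(1-q)·6 ⇒ q(-1) = (1-q)(-2) ⇒ q = 2/3
P2 indiff ⇒ p·7+(1-p)·5 = p·2+(1-p)·7 ⇒ p(5) = (1-p)(2) ⇒ p = 2/7

p=2/7, q=2/3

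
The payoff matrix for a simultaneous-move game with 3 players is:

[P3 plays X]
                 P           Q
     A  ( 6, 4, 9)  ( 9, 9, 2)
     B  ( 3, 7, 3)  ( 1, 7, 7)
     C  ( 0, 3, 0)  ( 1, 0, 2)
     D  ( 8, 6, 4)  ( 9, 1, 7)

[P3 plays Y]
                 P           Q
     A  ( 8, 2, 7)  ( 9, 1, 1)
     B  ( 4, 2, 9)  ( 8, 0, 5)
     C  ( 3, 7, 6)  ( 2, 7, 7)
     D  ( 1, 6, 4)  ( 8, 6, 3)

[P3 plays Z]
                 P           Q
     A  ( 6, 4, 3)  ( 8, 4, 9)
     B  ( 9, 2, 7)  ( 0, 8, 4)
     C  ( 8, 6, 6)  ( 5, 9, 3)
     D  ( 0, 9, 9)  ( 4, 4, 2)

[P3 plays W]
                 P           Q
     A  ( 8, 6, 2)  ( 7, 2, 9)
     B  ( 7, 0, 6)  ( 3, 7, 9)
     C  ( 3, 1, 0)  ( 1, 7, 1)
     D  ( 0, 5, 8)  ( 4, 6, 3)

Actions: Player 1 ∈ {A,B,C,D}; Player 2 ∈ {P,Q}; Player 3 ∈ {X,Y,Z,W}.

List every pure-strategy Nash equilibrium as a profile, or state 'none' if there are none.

(A,P,X): not NE [P1→D gives 8>6; P2→Q gives 9>4]
(A,P,Y): not NE [P3→X gives 9>7]
(A,P,Z): not NE [P1→B gives 9>6; P3→X gives 9>3]
(A,P,W): not NE [P3→X gives 9>2]
(A,Q,X): not NE [P3→W gives 9>2]
(A,Q,Y): not NE [P2→P gives 2>1; P3→W gives 9>1]
(A,Q,Z): NE
(A,Q,W): not NE [P2→P gives 6>2]
(B,P,X): not NE [P1→D gives 8>3; P3→Y gives 9>3]
(B,P,Y): not NE [P1→A gives 8>4]
(B,P,Z): not NE [P2→Q gives 8>2; P3→Y gives 9>7]
(B,P,W): not NE [P1→A gives 8>7; P2→Q gives 7>0; P3→Y gives 9>6]
(B,Q,X): not NE [P1→D gives 9>1; P3→W gives 9>7]
(B,Q,Y): not NE [P1→A gives 9>8; P2→P gives 2>0; P3→W gives 9>5]
(B,Q,Z): not NE [P1→A gives 8>0; P3→W gives 9>4]
(B,Q,W): not NE [P1→A gives 7>3]
(C,P,X): not NE [P1→D gives 8>0; P3→Z gives 6>0]
(C,P,Y): not NE [P1→A gives 8>3]
(C,P,Z): not NE [P1→B gives 9>8; P2→Q gives 9>6]
(C,P,W): not NE [P1→A gives 8>3; P2→Q gives 7>1; P3→Z gives 6>0]
(C,Q,X): not NE [P1→D gives 9>1; P2→P gives 3>0; P3→Y gives 7>2]
(C,Q,Y): not NE [P1→A gives 9>2]
(C,Q,Z): not NE [P1→A gives 8>5; P3→Y gives 7>3]
(C,Q,W): not NE [P1→A gives 7>1; P3→Y gives 7>1]
(D,P,X): not NE [P3→Z gives 9>4]
(D,P,Y): not NE [P1→A gives 8>1; P3→Z gives 9>4]
(D,P,Z): not NE [P1→B gives 9>0]
(D,P,W): not NE [P1→A gives 8>0; P2→Q gives 6>5; P3→Z gives 9>8]
(D,Q,X): not NE [P2→P gives 6>1]
(D,Q,Y): not NE [P1→A gives 9>8; P3→X gives 7>3]
(D,Q,Z): not NE [P1→A gives 8>4; P2→P gives 9>4; P3→X gives 7>2]
(D,Q,W): not NE [P1→A gives 7>4; P3→X gives 7>3]

Nash profiles: (A,Q,Z)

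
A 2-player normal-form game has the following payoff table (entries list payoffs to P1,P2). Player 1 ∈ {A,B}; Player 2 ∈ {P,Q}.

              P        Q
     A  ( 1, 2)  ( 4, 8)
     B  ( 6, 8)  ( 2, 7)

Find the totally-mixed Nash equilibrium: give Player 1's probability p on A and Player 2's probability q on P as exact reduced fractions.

(p,q) = (1/7, 2/7)

P1 indiff ⇒ q·1+(1-q)·4 = q·6+(1-q)·2 ⇒ q(-5) = (1-q)(-2) ⇒ q = 2/7
P2 indiff ⇒ p·2+(1-p)·8 = p·8+(1-p)·7 ⇒ p(-6) = (1-p)(-1) ⇒ p = 1/7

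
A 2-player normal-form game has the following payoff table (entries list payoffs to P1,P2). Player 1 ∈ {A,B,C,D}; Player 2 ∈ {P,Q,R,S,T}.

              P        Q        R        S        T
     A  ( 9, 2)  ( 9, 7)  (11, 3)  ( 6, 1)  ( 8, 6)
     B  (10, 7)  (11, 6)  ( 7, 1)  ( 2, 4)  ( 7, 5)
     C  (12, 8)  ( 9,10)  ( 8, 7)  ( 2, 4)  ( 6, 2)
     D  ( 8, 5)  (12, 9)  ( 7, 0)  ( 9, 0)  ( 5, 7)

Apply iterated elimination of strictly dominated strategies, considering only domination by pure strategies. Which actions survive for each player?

P2 drop R (Q beats it: A:7>3 B:6>1 C:10>7 D:9>0)
P2 drop S (P beats it: A:2>1 B:7>4 C:8>4 D:5>0)
P2 drop T (Q beats it: A:7>6 B:6>5 C:10>2 D:9>7)
P1 drop A (B beats it: P:10>9 Q:11>9)
P1→{B,C,D} P2→{P,Q}

Survivors P1:{B,C,D} P2:{P,Q}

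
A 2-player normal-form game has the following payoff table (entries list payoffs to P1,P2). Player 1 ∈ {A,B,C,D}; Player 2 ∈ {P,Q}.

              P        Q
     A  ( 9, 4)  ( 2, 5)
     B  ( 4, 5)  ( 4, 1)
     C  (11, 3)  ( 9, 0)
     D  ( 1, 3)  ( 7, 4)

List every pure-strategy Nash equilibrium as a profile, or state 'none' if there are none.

PSNE = {(C,P)}

(A,P): not NE [P1→C gives 11>9; P2→Q gives 5>4]
(A,Q): not NE [P1→C gives 9>2]
(B,P): not NE [P1→C gives 11>4]
(B,Q): not NE [P1→C gives 9>4; P2→P gives 5>1]
(C,P): NE
(C,Q): not NE [P2→P gives 3>0]
(D,P): not NE [P1→C gives 11>1; P2→Q gives 4>3]
(D,Q): not NE [P1→C gives 9>7]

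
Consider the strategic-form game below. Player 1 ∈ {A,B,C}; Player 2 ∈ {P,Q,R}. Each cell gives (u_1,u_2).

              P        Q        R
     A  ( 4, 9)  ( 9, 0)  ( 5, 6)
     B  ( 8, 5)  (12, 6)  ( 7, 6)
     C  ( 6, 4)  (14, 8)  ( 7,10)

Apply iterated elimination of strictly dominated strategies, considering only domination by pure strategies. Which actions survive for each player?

P1 drop A (B beats it: P:8>4 Q:12>9 R:7>5)
P2 drop P (Q beats it: B:6>5 C:8>4)
P1→{B,C} P2→{Q,R}

Survivors P1:{B,C} P2:{Q,R}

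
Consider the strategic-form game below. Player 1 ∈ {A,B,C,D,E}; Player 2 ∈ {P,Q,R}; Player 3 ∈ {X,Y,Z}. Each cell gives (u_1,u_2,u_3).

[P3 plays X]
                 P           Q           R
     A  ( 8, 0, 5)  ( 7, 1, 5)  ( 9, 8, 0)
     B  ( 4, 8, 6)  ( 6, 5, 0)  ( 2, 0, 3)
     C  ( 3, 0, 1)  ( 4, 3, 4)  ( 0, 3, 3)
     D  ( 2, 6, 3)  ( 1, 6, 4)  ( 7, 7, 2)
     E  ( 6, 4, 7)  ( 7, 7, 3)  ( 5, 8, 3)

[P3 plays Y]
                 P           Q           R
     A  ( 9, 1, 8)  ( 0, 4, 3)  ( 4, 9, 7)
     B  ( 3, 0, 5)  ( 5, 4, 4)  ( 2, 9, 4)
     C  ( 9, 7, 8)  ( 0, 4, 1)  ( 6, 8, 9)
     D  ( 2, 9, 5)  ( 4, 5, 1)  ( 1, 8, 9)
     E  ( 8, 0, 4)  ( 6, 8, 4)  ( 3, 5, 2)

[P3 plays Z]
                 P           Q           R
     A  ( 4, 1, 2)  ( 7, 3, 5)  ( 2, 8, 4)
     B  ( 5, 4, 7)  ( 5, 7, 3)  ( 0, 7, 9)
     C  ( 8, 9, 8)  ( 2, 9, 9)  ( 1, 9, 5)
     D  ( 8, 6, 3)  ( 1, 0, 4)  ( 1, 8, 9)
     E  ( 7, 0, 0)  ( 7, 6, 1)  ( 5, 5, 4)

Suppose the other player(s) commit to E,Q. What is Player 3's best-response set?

BR_3 = {Y}

u_3(X vs E,Q) = 3
u_3(Y vs E,Q) = 4
u_3(Z vs E,Q) = 1
max payoff 4 at {Y}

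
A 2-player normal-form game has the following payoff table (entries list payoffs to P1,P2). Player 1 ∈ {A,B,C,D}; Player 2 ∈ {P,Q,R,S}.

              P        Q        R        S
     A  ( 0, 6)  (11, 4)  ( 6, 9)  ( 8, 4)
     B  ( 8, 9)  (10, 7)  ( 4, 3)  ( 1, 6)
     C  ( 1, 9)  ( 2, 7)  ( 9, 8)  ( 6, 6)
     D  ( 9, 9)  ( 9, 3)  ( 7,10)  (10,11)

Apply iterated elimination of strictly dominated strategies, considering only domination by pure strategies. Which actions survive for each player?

Remaining: P1:{C,D} P2:{P,R,S}

P2 drop Q (P beats it: A:6>4 B:9>7 C:9>7 D:9>3)
P1 drop A (D beats it: P:9>0 R:7>6 S:10>8)
P1 drop B (D beats it: P:9>8 R:7>4 S:10>1)
P1→{C,D} P2→{P,R,S}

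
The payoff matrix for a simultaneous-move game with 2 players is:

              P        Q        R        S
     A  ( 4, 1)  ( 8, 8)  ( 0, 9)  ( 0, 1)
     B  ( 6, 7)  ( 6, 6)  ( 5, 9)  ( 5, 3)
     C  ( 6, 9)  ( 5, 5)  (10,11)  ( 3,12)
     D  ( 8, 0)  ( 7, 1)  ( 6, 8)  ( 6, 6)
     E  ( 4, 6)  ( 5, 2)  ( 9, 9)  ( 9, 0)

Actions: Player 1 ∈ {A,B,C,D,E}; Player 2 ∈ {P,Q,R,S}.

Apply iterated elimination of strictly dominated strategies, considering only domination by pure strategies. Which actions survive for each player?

P1 drop B (D beats it: P:8>6 Q:7>6 R:6>5 S:6>5)
P2 drop P (R beats it: A:9>1 C:11>9 D:8>0 E:9>6)
P2 drop Q (R beats it: A:9>8 C:11>5 D:8>1 E:9>2)
P1 drop A (C beats it: R:10>0 S:3>0)
P1 drop D (E beats it: R:9>6 S:9>6)
P1→{C,E} P2→{R,S}

Remaining: P1:{C,E} P2:{R,S}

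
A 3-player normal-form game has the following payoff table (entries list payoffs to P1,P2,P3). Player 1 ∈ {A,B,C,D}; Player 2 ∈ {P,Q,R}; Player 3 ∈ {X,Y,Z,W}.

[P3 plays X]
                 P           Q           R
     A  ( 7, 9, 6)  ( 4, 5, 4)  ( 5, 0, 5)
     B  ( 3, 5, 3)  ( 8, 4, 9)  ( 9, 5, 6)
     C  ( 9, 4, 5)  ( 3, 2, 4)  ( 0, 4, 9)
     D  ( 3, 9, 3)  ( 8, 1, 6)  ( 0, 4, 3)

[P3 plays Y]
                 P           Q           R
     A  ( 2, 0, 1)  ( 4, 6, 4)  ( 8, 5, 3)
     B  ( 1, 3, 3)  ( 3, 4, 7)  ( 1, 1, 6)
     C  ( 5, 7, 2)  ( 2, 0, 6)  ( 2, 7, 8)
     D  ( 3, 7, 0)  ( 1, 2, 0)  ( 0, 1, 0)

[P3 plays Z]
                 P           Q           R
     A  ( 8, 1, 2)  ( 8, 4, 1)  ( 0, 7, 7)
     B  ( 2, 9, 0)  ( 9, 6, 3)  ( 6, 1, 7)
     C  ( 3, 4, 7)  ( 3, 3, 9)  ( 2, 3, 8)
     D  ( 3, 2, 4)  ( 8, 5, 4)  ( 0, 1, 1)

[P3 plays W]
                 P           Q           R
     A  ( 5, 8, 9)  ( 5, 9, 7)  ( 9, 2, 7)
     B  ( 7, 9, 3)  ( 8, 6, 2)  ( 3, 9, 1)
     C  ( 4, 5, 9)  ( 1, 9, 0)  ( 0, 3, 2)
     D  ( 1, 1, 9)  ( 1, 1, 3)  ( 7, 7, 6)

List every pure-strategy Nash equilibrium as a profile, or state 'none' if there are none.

(A,P,X): not NE [P1→C gives 9>7; P3→W gives 9>6]
(A,P,Y): not NE [P1→C gives 5>2; P2→Q gives 6>0; P3→W gives 9>1]
(A,P,Z): not NE [P2→R gives 7>1; P3→W gives 9>2]
(A,P,W): not NE [P1→B gives 7>5; P2→Q gives 9>8]
(A,Q,X): not NE [P1→D gives 8>4; P2→P gives 9>5; P3→W gives 7>4]
(A,Q,Y): not NE [P3→W gives 7>4]
(A,Q,Z): not NE [P1→B gives 9>8; P2→R gives 7>4; P3→W gives 7>1]
(A,Q,W): not NE [P1→B gives 8>5]
(A,R,X): not NE [P1→B gives 9>5; P2→P gives 9>0; P3→W gives 7>5]
(A,R,Y): not NE [P2→Q gives 6>5; P3→W gives 7>3]
(A,R,Z): not NE [P1→B gives 6>0]
(A,R,W): not NE [P2→Q gives 9>2]
(B,P,X): not NE [P1→C gives 9>3]
(B,P,Y): not NE [P1→C gives 5>1; P2→Q gives 4>3]
(B,P,Z): not NE [P1→A gives 8>2; P3→W gives 3>0]
(B,P,W): NE
(B,Q,X): not NE [P2→R gives 5>4]
(B,Q,Y): not NE [P1→A gives 4>3; P3→X gives 9>7]
(B,Q,Z): not NE [P2→P gives 9>6; P3→X gives 9>3]
(B,Q,W): not NE [P2→R gives 9>6; P3→X gives 9>2]
(B,R,X): not NE [P3→Z gives 7>6]
(B,R,Y): not NE [P1→A gives 8>1; P2→Q gives 4>1; P3→Z gives 7>6]
(B,R,Z): not NE [P2→P gives 9>1]
(B,R,W): not NE [P1→A gives 9>3; P3→Z gives 7>1]
(C,P,X): not NE [P3→W gives 9>5]
(C,P,Y): not NE [P3→W gives 9>2]
(C,P,Z): not NE [P1→A gives 8>3; P3→W gives 9>7]
(C,P,W): not NE [P1→B gives 7>4; P2→Q gives 9>5]
(C,Q,X): not NE [P1→D gives 8>3; P2→R gives 4>2; P3→Z gives 9>4]
(C,Q,Y): not NE [P1→A gives 4>2; P2→R gives 7>0; P3→Z gives 9>6]
(C,Q,Z): not NE [P1→B gives 9>3; P2→P gives 4>3]
(C,Q,W): not NE [P1→B gives 8>1; P3→Z gives 9>0]
(C,R,X): not NE [P1→B gives 9>0]
(C,R,Y): not NE [P1→A gives 8>2; P3→X gives 9>8]
(C,R,Z): not NE [P1→B gives 6>2; P2→P gives 4>3; P3→X gives 9>8]
(C,R,W): not NE [P1→A gives 9>0; P2→Q gives 9>3; P3→X gives 9>2]
(D,P,X): not NE [P1→C gives 9>3; P3→W gives 9>3]
(D,P,Y): not NE [P1→C gives 5>3; P3→W gives 9>0]
(D,P,Z): not NE [P1→A gives 8>3; P2→Q gives 5>2; P3→W gives 9>4]
(D,P,W): not NE [P1→B gives 7>1; P2→R gives 7>1]
(D,Q,X): not NE [P2→P gives 9>1]
(D,Q,Y): not NE [P1→A gives 4>1; P2→P gives 7>2; P3→X gives 6>0]
(D,Q,Z): not NE [P1→B gives 9>8; P3→X gives 6>4]
(D,Q,W): not NE [P1→B gives 8>1; P2→R gives 7>1; P3→X gives 6>3]
(D,R,X): not NE [P1→B gives 9>0; P2→P gives 9>4; P3→W gives 6>3]
(D,R,Y): not NE [P1→A gives 8>0; P2→P gives 7>1; P3→W gives 6>0]
(D,R,Z): not NE [P1→B gives 6>0; P2→Q gives 5>1; P3→W gives 6>1]
(D,R,W): not NE [P1→A gives 9>7]

NE set: (B,P,W)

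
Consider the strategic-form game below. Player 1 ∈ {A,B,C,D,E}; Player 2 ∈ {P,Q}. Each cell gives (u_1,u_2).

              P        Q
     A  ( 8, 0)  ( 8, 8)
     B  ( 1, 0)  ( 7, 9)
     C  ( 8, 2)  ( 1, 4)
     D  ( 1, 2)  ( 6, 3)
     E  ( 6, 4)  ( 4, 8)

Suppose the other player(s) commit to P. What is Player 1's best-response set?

u_1(A vs P) = 8
u_1(B vs P) = 1
u_1(C vs P) = 8
u_1(D vs P) = 1
u_1(E vs P) = 6
max payoff 8 at {A,C}

BR_1 = {A,C}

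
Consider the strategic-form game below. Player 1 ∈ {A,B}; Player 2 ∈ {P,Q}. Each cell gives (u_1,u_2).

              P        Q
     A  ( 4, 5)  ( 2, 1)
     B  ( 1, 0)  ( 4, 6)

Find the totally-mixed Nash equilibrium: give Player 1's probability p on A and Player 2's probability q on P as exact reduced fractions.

P1 indiff ⇒ q·4+(1-q)·2 = q·1+(1-q)·4 ⇒ q(3) = (1-q)(2) ⇒ q = 2/5
P2 indiff ⇒ p·5+(1-p)·0 = p·1+(1-p)·6 ⇒ p(4) = (1-p)(6) ⇒ p = 3/5

p=3/5, q=2/5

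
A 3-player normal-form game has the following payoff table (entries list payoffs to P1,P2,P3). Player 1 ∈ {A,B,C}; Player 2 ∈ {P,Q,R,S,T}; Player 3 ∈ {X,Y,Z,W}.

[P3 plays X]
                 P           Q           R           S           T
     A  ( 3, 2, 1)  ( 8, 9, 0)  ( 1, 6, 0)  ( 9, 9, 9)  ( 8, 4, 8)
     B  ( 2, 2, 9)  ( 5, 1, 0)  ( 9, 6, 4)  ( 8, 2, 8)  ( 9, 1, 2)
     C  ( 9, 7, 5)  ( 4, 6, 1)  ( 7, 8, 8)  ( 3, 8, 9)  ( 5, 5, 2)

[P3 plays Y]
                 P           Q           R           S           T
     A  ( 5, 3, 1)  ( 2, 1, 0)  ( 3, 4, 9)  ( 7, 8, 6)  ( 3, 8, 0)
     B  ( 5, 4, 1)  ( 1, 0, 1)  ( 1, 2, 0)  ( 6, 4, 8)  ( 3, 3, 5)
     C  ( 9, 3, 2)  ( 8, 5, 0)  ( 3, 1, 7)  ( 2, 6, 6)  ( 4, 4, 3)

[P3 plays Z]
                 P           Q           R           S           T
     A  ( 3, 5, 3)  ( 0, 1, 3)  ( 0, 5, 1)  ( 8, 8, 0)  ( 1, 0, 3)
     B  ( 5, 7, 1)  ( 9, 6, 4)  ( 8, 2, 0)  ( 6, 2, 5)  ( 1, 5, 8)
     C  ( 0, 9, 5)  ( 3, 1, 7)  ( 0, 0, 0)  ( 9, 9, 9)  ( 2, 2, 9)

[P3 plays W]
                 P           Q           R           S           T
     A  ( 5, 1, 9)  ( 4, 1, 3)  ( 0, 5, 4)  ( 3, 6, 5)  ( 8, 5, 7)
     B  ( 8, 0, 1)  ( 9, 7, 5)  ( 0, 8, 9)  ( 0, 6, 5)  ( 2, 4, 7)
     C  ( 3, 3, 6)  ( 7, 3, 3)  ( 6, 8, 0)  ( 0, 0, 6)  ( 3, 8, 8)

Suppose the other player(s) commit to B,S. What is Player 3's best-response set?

argmax u_3 = {X,Y}

u_3(X vs B,S) = 8
u_3(Y vs B,S) = 8
u_3(Z vs B,S) = 5
u_3(W vs B,S) = 5
max payoff 8 at {X,Y}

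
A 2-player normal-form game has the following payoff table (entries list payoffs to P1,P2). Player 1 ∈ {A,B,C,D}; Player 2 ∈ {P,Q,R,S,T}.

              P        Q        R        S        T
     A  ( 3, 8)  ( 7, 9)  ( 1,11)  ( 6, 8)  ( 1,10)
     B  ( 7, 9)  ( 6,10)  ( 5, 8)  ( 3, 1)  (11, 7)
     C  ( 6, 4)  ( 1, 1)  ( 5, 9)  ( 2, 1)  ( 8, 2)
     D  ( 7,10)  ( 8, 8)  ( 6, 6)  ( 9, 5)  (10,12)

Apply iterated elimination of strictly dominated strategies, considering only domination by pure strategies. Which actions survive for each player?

IESDS → P1:{B,D} P2:{P,Q,T}

P1 drop A (D beats it: P:7>3 Q:8>7 R:6>1 S:9>6 T:10>1)
P1 drop C (D beats it: P:7>6 Q:8>1 R:6>5 S:9>2 T:10>8)
P2 drop R (P beats it: B:9>8 D:10>6)
P2 drop S (P beats it: B:9>1 D:10>5)
P1→{B,D} P2→{P,Q,T}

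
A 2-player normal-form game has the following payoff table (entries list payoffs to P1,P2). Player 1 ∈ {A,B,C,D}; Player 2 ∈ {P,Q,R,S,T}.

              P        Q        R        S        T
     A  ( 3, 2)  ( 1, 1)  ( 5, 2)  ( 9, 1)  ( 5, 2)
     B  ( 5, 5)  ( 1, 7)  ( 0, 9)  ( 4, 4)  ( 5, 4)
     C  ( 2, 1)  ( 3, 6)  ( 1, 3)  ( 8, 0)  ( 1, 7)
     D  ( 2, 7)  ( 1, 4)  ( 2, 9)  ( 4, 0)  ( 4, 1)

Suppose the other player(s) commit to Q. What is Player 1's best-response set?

BR_1 = {C}

u_1(A vs Q) = 1
u_1(B vs Q) = 1
u_1(C vs Q) = 3
u_1(D vs Q) = 1
max payoff 3 at {C}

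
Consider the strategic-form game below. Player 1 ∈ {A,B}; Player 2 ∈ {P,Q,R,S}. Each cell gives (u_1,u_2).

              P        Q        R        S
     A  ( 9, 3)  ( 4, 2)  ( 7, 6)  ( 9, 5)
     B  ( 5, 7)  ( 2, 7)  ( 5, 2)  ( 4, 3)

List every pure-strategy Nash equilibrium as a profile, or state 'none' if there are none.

(A,P): not NE [P2→R gives 6>3]
(A,Q): not NE [P2→R gives 6>2]
(A,R): NE
(A,S): not NE [P2→R gives 6>5]
(B,P): not NE [P1→A gives 9>5]
(B,Q): not NE [P1→A gives 4>2]
(B,R): not NE [P1→A gives 7>5; P2→Q gives 7>2]
(B,S): not NE [P1→A gives 9>4; P2→Q gives 7>3]

NE set: (A,R)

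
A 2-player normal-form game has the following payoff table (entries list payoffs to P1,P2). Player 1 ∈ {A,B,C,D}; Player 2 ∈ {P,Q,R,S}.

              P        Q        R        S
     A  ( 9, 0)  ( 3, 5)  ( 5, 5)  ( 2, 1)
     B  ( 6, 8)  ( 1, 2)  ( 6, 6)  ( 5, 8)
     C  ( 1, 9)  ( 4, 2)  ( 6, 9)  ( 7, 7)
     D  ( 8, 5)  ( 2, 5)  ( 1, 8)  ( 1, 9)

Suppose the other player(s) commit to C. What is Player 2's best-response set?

u_2(P vs C) = 9
u_2(Q vs C) = 2
u_2(R vs C) = 9
u_2(S vs C) = 7
max payoff 9 at {P,R}

BR_2 = {P,R}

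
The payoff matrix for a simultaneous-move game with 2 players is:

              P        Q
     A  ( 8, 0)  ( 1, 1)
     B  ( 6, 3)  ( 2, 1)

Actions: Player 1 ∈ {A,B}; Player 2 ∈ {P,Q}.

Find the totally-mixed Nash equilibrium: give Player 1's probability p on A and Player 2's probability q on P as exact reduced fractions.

(p,q) = (2/3, 1/3)

P1 indiff ⇒ q·8+(1-q)·1 = q·6+(1-q)·2 ⇒ q(2) = (1-q)(1) ⇒ q = 1/3
P2 indiff ⇒ p·0+(1-p)·3 = p·1+(1-p)·1 ⇒ p(-1) = (1-p)(-2) ⇒ p = 2/3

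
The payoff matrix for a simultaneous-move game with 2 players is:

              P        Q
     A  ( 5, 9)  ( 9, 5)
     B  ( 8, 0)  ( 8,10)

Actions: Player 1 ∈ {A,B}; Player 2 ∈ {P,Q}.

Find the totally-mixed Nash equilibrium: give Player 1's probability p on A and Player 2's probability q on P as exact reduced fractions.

P1 indiff ⇒ q·5+(1-q)·9 = q·8+(1-q)·8 ⇒ q(-3) = (1-q)(-1) ⇒ q = 1/4
P2 indiff ⇒ p·9+(1-p)·0 = p·5+(1-p)·10 ⇒ p(4) = (1-p)(10) ⇒ p = 5/7

p=5/7, q=1/4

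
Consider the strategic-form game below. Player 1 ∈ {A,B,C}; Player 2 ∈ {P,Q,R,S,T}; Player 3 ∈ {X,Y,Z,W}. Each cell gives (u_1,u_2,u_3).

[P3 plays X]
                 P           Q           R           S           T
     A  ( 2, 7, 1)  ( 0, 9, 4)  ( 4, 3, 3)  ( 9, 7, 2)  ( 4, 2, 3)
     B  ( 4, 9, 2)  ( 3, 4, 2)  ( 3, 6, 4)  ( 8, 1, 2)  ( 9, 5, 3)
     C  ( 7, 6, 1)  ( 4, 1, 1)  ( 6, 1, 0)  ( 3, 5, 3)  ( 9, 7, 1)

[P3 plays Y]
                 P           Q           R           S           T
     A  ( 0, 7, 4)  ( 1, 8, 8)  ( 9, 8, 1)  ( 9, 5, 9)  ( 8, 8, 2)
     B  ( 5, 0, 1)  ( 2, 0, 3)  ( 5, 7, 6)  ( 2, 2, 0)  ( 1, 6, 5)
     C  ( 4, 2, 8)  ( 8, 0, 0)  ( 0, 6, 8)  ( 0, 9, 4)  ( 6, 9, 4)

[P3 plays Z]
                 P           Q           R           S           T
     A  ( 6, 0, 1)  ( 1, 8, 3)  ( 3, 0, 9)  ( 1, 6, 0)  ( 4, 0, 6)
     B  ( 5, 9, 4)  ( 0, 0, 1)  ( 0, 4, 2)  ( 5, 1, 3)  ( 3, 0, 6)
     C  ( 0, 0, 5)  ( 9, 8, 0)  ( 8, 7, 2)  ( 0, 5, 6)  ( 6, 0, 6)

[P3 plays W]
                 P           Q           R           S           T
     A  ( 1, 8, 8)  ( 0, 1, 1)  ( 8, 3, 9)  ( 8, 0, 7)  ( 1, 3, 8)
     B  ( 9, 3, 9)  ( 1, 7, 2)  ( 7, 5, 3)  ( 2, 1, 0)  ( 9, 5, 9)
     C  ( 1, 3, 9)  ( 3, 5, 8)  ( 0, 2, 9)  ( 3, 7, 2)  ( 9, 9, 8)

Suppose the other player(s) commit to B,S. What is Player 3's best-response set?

BR_3 = {Z}

u_3(X vs B,S) = 2
u_3(Y vs B,S) = 0
u_3(Z vs B,S) = 3
u_3(W vs B,S) = 0
max payoff 3 at {Z}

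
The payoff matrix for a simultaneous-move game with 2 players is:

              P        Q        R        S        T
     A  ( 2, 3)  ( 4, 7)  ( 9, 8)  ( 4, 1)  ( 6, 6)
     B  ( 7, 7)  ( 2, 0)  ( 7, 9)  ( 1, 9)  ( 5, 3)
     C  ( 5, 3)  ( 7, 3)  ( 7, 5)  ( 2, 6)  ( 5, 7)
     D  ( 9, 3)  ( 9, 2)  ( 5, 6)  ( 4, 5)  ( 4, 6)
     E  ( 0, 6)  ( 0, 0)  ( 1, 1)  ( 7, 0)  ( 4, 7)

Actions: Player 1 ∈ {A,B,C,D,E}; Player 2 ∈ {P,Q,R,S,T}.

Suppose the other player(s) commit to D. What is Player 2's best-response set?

BR_2 = {R,T}

u_2(P vs D) = 3
u_2(Q vs D) = 2
u_2(R vs D) = 6
u_2(S vs D) = 5
u_2(T vs D) = 6
max payoff 6 at {R,T}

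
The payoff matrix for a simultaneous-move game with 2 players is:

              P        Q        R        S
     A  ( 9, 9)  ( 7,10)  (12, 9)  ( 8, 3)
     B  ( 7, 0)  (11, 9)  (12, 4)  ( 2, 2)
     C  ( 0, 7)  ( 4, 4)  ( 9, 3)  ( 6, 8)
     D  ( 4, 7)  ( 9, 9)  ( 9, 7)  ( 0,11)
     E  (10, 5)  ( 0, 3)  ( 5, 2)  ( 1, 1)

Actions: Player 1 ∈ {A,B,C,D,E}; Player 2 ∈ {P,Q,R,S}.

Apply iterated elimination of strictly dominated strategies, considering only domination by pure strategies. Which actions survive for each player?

IESDS → P1:{A,B,E} P2:{P,Q}

P1 drop C (A beats it: P:9>0 Q:7>4 R:12>9 S:8>6)
P1 drop D (B beats it: P:7>4 Q:11>9 R:12>9 S:2>0)
P2 drop R (Q beats it: A:10>9 B:9>4 E:3>2)
P2 drop S (Q beats it: A:10>3 B:9>2 E:3>1)
P1→{A,B,E} P2→{P,Q}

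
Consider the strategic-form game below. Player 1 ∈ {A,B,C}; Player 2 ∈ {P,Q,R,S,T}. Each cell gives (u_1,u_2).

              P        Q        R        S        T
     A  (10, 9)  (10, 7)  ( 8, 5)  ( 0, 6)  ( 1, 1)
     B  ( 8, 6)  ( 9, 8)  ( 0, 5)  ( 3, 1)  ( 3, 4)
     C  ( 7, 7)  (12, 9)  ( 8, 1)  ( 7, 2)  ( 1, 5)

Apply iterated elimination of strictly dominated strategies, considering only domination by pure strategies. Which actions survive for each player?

P2 drop R (P beats it: A:9>5 B:6>5 C:7>1)
P2 drop S (P beats it: A:9>6 B:6>1 C:7>2)
P2 drop T (P beats it: A:9>1 B:6>4 C:7>5)
P1 drop B (A beats it: P:10>8 Q:10>9)
P1→{A,C} P2→{P,Q}

Survivors P1:{A,C} P2:{P,Q}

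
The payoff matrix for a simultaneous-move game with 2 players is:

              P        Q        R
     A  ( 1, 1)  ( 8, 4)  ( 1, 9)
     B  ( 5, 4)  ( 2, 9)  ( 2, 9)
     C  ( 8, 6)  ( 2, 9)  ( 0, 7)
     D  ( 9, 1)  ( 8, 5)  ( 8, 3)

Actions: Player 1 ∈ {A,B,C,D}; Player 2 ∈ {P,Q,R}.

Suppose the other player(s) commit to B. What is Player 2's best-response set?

BR_2 = {Q,R}

u_2(P vs B) = 4
u_2(Q vs B) = 9
u_2(R vs B) = 9
max payoff 9 at {Q,R}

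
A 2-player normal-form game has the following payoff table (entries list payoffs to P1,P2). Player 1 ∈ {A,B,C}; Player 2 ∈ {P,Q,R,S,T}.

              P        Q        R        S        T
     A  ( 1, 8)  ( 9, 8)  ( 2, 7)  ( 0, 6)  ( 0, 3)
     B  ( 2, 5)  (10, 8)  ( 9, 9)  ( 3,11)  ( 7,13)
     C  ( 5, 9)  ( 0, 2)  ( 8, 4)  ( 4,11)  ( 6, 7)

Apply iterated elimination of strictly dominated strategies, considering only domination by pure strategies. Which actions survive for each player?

P1 drop A (B beats it: P:2>1 Q:10>9 R:9>2 S:3>0 T:7>0)
P2 drop P (S beats it: B:11>5 C:11>9)
P2 drop Q (R beats it: B:9>8 C:4>2)
P2 drop R (S beats it: B:11>9 C:11>4)
P1→{B,C} P2→{S,T}

IESDS → P1:{B,C} P2:{S,T}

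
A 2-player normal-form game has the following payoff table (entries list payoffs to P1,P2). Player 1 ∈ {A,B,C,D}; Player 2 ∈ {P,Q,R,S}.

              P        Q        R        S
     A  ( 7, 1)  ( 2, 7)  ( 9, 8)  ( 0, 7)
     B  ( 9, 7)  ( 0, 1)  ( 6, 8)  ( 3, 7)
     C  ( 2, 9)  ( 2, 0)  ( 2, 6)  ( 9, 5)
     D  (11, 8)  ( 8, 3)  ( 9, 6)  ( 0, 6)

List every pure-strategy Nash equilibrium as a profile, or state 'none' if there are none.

NE set: (A,R), (D,P)

(A,P): not NE [P1→D gives 11>7; P2→R gives 8>1]
(A,Q): not NE [P1→D gives 8>2; P2→R gives 8>7]
(A,R): NE
(A,S): not NE [P1→C gives 9>0; P2→R gives 8>7]
(B,P): not NE [P1→D gives 11>9; P2→R gives 8>7]
(B,Q): not NE [P1→D gives 8>0; P2→R gives 8>1]
(B,R): not NE [P1→D gives 9>6]
(B,S): not NE [P1→C gives 9>3; P2→R gives 8>7]
(C,P): not NE [P1→D gives 11>2]
(C,Q): not NE [P1→D gives 8>2; P2→P gives 9>0]
(C,R): not NE [P1→D gives 9>2; P2→P gives 9>6]
(C,S): not NE [P2→P gives 9>5]
(D,P): NE
(D,Q): not NE [P2→P gives 8>3]
(D,R): not NE [P2→P gives 8>6]
(D,S): not NE [P1→C gives 9>0; P2→P gives 8>6]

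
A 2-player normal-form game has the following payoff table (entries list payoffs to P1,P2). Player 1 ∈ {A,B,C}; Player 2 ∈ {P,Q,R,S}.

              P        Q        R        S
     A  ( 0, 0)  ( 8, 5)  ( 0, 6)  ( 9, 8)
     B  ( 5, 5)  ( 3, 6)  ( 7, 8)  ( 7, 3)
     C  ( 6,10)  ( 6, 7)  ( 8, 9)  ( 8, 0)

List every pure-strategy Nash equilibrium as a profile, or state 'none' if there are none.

PSNE = {(A,S), (C,P)}

(A,P): not NE [P1→C gives 6>0; P2→S gives 8>0]
(A,Q): not NE [P2→S gives 8>5]
(A,R): not NE [P1→C gives 8>0; P2→S gives 8>6]
(A,S): NE
(B,P): not NE [P1→C gives 6>5; P2→R gives 8>5]
(B,Q): not NE [P1→A gives 8>3; P2→R gives 8>6]
(B,R): not NE [P1→C gives 8>7]
(B,S): not NE [P1→A gives 9>7; P2→R gives 8>3]
(C,P): NE
(C,Q): not NE [P1→A gives 8>6; P2→P gives 10>7]
(C,R): not NE [P2→P gives 10>9]
(C,S): not NE [P1→A gives 9>8; P2→P gives 10>0]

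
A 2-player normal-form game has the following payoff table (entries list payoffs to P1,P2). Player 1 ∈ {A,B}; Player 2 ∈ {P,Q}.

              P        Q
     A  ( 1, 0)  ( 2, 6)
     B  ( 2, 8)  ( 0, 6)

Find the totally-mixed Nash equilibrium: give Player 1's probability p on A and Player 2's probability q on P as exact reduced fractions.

P1 indiff ⇒ q·1+(1-q)·2 = q·2+(1-q)·0 ⇒ q(-1) = (1-q)(-2) ⇒ q = 2/3
P2 indiff ⇒ p·0+(1-p)·8 = p·6+(1-p)·6 ⇒ p(-6) = (1-p)(-2) ⇒ p = 1/4

p=1/4, q=2/3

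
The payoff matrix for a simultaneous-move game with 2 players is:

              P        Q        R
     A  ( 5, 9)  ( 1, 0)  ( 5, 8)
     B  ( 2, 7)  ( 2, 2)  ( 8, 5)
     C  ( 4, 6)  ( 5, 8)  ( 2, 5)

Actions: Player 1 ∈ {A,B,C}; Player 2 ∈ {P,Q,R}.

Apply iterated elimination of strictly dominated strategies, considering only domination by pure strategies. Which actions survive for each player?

Survivors P1:{A,C} P2:{P,Q}

P2 drop R (P beats it: A:9>8 B:7>5 C:6>5)
P1 drop B (C beats it: P:4>2 Q:5>2)
P1→{A,C} P2→{P,Q}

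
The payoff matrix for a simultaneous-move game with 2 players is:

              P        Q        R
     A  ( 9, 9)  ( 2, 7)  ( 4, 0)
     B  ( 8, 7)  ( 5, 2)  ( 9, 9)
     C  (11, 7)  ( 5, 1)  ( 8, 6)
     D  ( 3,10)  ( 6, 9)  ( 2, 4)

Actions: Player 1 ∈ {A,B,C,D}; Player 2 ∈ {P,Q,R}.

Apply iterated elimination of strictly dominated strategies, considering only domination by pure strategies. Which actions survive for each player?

P1 drop A (C beats it: P:11>9 Q:5>2 R:8>4)
P2 drop Q (P beats it: B:7>2 C:7>1 D:10>9)
P1 drop D (B beats it: P:8>3 R:9>2)
P1→{B,C} P2→{P,R}

IESDS → P1:{B,C} P2:{P,R}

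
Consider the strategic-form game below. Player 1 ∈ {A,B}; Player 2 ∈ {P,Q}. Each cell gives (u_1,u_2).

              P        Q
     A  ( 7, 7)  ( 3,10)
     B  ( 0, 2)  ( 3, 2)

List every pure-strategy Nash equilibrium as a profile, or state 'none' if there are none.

NE set: (A,Q), (B,Q)

(A,P): not NE [P2→Q gives 10>7]
(A,Q): NE
(B,P): not NE [P1→A gives 7>0]
(B,Q): NE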